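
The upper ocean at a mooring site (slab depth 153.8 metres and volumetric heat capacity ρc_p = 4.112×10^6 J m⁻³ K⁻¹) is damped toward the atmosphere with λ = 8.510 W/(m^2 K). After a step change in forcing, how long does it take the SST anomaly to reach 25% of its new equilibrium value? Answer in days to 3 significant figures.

247 days

Areal heat capacity C = ρc_p × D = 4.112×10^6 × 153.8 = 6.32×10^8 J/(m^2 K).
τ = C / λ = 6.32×10^8 / 8.510 = 7.43×10^7 s.
Fraction reached: 1 − e^(−t/τ) = 0.25 ⇒ t = −τ ln(1 − 0.25) = τ × 0.288.
t = 2.14×10^7 s = 247 days.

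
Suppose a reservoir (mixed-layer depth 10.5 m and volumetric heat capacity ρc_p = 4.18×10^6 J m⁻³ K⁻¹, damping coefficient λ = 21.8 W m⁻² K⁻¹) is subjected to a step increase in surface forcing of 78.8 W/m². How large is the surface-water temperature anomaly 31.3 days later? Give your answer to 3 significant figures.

Areal heat capacity C = ρc_p × D = 4.18×10^6 × 10.5 = 4.39×10^7 J m⁻² K⁻¹.
τ = C / λ = 4.39×10^7 / 21.8 = 2.01×10^6 s.
Equilibrium anomaly ΔT_eq = F / λ = 78.8 / 21.8 = 3.61 K.
t = 31.3 days = 2.70×10^6 s, so t/τ = 1.34.
ΔT(t) = ΔT_eq (1 − e^(−t/τ)) = 3.61 × (1 − e^−1.34) = 2.67 K.

2.67 K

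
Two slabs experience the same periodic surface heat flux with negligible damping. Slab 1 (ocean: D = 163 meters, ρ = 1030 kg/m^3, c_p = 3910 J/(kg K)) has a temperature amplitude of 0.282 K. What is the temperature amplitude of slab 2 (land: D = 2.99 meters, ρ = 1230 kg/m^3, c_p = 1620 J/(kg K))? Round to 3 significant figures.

31.1 K

C_ocean = 6.56×10^8 J/(m²·K); C_land = 5.96×10^6 J/(m²·K).
A ∝ 1/C ⇒ A_land = A_ocean × C_ocean/C_land = 0.282 × 110 = 31.1 K.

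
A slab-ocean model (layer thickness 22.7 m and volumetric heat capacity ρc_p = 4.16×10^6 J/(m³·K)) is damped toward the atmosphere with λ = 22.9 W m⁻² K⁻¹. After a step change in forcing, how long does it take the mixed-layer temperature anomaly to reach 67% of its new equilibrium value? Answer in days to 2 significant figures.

Areal heat capacity C = ρc_p × D = 4.16×10^6 × 22.7 = 9.44×10^7 J m⁻² K⁻¹.
τ = C / λ = 9.44×10^7 / 22.9 = 4.12×10^6 s.
Fraction reached: 1 − e^(−t/τ) = 0.67 ⇒ t = −τ ln(1 − 0.67) = τ × 1.11.
t = 4.57×10^6 s = 52.9 days.

53 days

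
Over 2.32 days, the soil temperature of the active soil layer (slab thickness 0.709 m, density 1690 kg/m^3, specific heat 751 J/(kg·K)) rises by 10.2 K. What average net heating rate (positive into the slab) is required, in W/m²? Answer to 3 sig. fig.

Areal heat capacity C = ρ c_p D = 1690 × 751 × 0.709 = 9.00×10^5 J m⁻² K⁻¹.
Required heat per unit area: Q = C ΔT = 9.00×10^5 × 10.2 = 9.18×10^6 J/m².
Flux F = Q / Δt = 9.18×10^6 / 2.00×10^5 s = 45.8 W/m².

45.8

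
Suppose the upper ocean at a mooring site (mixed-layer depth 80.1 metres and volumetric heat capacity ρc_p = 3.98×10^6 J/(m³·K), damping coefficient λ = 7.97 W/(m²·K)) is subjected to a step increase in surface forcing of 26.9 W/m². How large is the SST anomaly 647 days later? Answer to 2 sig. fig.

Areal heat capacity C = ρc_p × D = 3.98×10^6 × 80.1 = 3.19×10^8 J/(m²·K).
τ = C / λ = 3.19×10^8 / 7.97 = 4.00×10^7 s.
Equilibrium anomaly ΔT_eq = F / λ = 26.9 / 7.97 = 3.38 K.
t = 647 days = 5.59×10^7 s, so t/τ = 1.40.
ΔT(t) = ΔT_eq (1 − e^(−t/τ)) = 3.38 × (1 − e^−1.40) = 2.54 K.

2.5 K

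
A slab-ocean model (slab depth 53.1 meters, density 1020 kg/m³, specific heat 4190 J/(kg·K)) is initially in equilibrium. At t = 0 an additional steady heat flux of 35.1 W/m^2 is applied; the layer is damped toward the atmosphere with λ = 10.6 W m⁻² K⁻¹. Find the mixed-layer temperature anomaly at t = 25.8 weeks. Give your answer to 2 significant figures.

1.7 K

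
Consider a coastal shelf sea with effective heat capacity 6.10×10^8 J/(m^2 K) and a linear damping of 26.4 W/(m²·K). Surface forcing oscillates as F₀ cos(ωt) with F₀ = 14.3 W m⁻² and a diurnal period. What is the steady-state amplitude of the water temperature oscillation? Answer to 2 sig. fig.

Areal heat capacity C = 6.10×10^8 J/(m^2 K) (given).
Angular frequency ω = 2π / T = 2π / 86400 s = 7.27×10^-5 s⁻¹.
√((Cω)² + λ²) = √((44400)² + 26.4²) = 44400 W/(m²·K).
Amplitude A = F₀ / √((Cω)²+λ²) = 14.3 / 44400 = 3.22×10^-4 K.

3.2×10^-4 K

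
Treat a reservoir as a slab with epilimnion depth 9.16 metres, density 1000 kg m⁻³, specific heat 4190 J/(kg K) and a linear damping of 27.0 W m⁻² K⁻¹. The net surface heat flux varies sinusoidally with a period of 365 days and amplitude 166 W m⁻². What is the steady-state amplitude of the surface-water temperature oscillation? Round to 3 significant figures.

5.92 K

Areal heat capacity C = ρ c_p D = 1000 × 4190 × 9.16 = 3.84×10^7 J/(m²·K).
Angular frequency ω = 2π / T = 2π / 3.15×10^7 s = 1.99×10^-7 s⁻¹.
√((Cω)² + λ²) = √((7.65)² + 27.0²) = 28.1 W/(m²·K).
Amplitude A = F₀ / √((Cω)²+λ²) = 166 / 28.1 = 5.92 K.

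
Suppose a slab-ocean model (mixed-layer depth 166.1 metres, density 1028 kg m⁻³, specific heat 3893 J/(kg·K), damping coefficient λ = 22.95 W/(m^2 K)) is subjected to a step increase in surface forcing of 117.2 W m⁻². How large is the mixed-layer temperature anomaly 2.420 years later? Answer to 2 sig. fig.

Areal heat capacity C = ρ c_p D = 1028 × 3893 × 166.1 = 6.65×10^8 J m⁻² K⁻¹.
τ = C / λ = 6.65×10^8 / 22.95 = 2.90×10^7 s.
Equilibrium anomaly ΔT_eq = F / λ = 117.2 / 22.95 = 5.11 K.
t = 2.420 years = 7.64×10^7 s, so t/τ = 2.64.
ΔT(t) = ΔT_eq (1 − e^(−t/τ)) = 5.11 × (1 − e^−2.64) = 4.74 K.

4.7 K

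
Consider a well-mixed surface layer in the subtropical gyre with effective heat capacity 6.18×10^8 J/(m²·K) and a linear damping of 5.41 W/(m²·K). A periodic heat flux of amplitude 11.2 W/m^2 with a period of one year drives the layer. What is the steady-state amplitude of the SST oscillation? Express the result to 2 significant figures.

Areal heat capacity C = 6.18×10^8 J/(m²·K) (given).
Angular frequency ω = 2π / T = 2π / 3.15×10^7 s = 1.99×10^-7 s⁻¹.
√((Cω)² + λ²) = √((123)² + 5.41²) = 123 W/(m²·K).
Amplitude A = F₀ / √((Cω)²+λ²) = 11.2 / 123 = 0.0909 K.

0.091 K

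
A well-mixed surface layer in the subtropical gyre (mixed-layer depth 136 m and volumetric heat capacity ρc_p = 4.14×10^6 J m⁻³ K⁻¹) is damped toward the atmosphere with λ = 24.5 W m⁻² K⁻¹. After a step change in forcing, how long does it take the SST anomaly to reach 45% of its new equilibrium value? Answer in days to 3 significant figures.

159 days

Areal heat capacity C = ρc_p × D = 4.14×10^6 × 136 = 5.63×10^8 J m⁻² K⁻¹.
τ = C / λ = 5.63×10^8 / 24.5 = 2.30×10^7 s.
Fraction reached: 1 − e^(−t/τ) = 0.45 ⇒ t = −τ ln(1 − 0.45) = τ × 0.598.
t = 1.37×10^7 s = 159 days.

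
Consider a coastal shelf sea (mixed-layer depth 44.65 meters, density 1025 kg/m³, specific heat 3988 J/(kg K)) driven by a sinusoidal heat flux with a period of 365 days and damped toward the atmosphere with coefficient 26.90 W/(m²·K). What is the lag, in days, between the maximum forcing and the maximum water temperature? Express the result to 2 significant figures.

Areal heat capacity C = ρ c_p D = 1025 × 3988 × 44.65 = 1.83×10^8 J/(m^2 K).
ω = 2π / 3.15×10^7 s = 1.99×10^-7 s⁻¹.
Phase lag φ = arctan(Cω/λ) = arctan(36.4/26.90) = 0.934 rad.
Time lag = φ / ω = 0.934 / 1.99×10^-7 = 4.69×10^6 s = 54.3 days.

54 days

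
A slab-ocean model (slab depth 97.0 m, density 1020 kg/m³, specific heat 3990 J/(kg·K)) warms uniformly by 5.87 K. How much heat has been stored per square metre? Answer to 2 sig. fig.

2.3×10^9

Areal heat capacity C = ρ c_p D = 1020 × 3990 × 97.0 = 3.95×10^8 J/(m^2 K).
ΔQ = C ΔT = 3.95×10^8 × 5.87 = 2.32×10^9 J/m².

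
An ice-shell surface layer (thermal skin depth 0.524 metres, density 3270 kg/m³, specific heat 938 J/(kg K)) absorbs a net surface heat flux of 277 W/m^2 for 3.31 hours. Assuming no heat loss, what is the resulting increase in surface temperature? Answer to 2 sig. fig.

2.1 K

Areal heat capacity C = ρ c_p D = 3270 × 938 × 0.524 = 1.61×10^6 J/(m²·K).
Net heat input Q = F Δt = 277 × (3.31 hours × 3600 s/hour) = 3.30×10^6 J/m².
ΔT = Q / C = 3.30×10^6 / 1.61×10^6 = 2.05 K.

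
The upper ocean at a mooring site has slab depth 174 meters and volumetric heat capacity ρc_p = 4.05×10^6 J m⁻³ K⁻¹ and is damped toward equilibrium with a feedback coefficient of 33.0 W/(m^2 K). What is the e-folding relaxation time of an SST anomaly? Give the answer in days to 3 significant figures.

247 days

Areal heat capacity C = ρc_p × D = 4.05×10^6 × 174 = 7.05×10^8 J m⁻² K⁻¹.
Relaxation time τ = C / λ = 7.05×10^8 / 33.0 = 2.14×10^7 s.
In days: 2.14×10^7 s / (86400 s/day) = 247 days.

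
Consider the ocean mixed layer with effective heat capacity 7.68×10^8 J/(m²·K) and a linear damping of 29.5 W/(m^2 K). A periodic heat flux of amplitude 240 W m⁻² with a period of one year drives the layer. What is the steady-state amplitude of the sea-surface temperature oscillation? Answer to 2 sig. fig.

1.5 K

Areal heat capacity C = 7.68×10^8 J/(m²·K) (given).
Angular frequency ω = 2π / T = 2π / 3.15×10^7 s = 1.99×10^-7 s⁻¹.
√((Cω)² + λ²) = √((153)² + 29.5²) = 156 W/(m²·K).
Amplitude A = F₀ / √((Cω)²+λ²) = 240 / 156 = 1.54 K.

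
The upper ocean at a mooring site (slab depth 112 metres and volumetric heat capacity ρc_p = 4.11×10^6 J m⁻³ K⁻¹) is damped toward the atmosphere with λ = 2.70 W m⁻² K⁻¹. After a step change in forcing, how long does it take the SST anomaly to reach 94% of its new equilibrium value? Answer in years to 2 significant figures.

15 years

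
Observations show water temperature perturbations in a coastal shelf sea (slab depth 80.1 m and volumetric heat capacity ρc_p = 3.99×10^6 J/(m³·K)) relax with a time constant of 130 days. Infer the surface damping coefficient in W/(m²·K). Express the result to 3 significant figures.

28.5

Areal heat capacity C = ρc_p × D = 3.99×10^6 × 80.1 = 3.20×10^8 J m⁻² K⁻¹.
τ = 130 days = 1.12×10^7 s.
λ = C / τ = 3.20×10^8 / 1.12×10^7 = 28.5 W/(m²·K).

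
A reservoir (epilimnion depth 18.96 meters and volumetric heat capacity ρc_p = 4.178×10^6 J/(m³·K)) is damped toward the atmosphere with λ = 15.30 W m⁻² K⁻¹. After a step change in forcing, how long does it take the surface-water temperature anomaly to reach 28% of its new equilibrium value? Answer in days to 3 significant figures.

Areal heat capacity C = ρc_p × D = 4.178×10^6 × 18.96 = 7.92×10^7 J m⁻² K⁻¹.
τ = C / λ = 7.92×10^7 / 15.30 = 5.18×10^6 s.
Fraction reached: 1 − e^(−t/τ) = 0.28 ⇒ t = −τ ln(1 − 0.28) = τ × 0.329.
t = 1.70×10^6 s = 19.7 days.

19.7 days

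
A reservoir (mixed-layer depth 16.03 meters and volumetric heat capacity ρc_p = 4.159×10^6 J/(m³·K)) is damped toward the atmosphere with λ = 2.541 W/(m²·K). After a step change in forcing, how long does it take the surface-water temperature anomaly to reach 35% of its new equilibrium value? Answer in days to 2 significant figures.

Areal heat capacity C = ρc_p × D = 4.159×10^6 × 16.03 = 6.67×10^7 J m⁻² K⁻¹.
τ = C / λ = 6.67×10^7 / 2.541 = 2.62×10^7 s.
Fraction reached: 1 − e^(−t/τ) = 0.35 ⇒ t = −τ ln(1 − 0.35) = τ × 0.431.
t = 1.13×10^7 s = 131 days.

130 days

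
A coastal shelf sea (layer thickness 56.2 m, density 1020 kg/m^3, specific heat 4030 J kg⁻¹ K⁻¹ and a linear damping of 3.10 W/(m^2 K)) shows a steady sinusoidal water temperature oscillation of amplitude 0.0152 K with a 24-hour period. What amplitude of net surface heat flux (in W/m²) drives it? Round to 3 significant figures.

Areal heat capacity C = ρ c_p D = 1020 × 4030 × 56.2 = 2.31×10^8 J/(m²·K).
ω = 2π / 86400 s = 7.27×10^-5 s⁻¹.
√((Cω)² + λ²) = √((16800)² + 3.10²) = 16800 W/(m²·K).
F₀ = A × √((Cω)²+λ²) = 0.0152 × 16800 = 255 W/m².

255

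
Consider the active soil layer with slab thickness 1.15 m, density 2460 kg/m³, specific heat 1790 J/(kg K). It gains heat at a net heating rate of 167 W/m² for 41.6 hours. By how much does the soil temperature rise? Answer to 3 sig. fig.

4.94 K

Areal heat capacity C = ρ c_p D = 2460 × 1790 × 1.15 = 5.06×10^6 J/(m^2 K).
Net heat input Q = F Δt = 167 × (41.6 hours × 3600 s/hour) = 2.50×10^7 J/m².
ΔT = Q / C = 2.50×10^7 / 5.06×10^6 = 4.94 K.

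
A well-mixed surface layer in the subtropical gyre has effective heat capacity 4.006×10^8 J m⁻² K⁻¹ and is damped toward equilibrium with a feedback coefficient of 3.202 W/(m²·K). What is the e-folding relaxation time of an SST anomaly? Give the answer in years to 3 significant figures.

3.96 years

Areal heat capacity C = 4.006×10^8 J m⁻² K⁻¹ (given).
Relaxation time τ = C / λ = 4.01×10^8 / 3.202 = 1.25×10^8 s.
In years: 1.25×10^8 s / (3.156×10^7 s/year) = 3.96 years.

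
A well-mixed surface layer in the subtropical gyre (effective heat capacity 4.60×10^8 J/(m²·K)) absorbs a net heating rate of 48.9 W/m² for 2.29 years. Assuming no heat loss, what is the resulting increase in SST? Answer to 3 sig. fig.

7.68 K

Areal heat capacity C = 4.60×10^8 J/(m²·K) (given).
Net heat input Q = F Δt = 48.9 × (2.29 years × 3.156×10^7 s/year) = 3.53×10^9 J/m².
ΔT = Q / C = 3.53×10^9 / 4.60×10^8 = 7.68 K.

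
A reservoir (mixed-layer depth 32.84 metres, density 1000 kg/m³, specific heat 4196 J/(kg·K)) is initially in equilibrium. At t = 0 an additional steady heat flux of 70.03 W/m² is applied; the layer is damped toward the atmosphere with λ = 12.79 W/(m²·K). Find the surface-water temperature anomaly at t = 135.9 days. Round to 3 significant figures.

Areal heat capacity C = ρ c_p D = 1000 × 4196 × 32.84 = 1.38×10^8 J/(m²·K).
τ = C / λ = 1.38×10^8 / 12.79 = 1.08×10^7 s.
Equilibrium anomaly ΔT_eq = F / λ = 70.03 / 12.79 = 5.48 K.
t = 135.9 days = 1.17×10^7 s, so t/τ = 1.09.
ΔT(t) = ΔT_eq (1 − e^(−t/τ)) = 5.48 × (1 − e^−1.09) = 3.63 K.

3.63 K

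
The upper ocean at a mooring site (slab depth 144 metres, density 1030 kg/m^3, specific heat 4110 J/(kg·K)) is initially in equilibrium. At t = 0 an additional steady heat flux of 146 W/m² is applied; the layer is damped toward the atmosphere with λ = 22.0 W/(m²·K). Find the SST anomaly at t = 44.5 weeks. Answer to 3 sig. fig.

4.12 K

Areal heat capacity C = ρ c_p D = 1030 × 4110 × 144 = 6.10×10^8 J m⁻² K⁻¹.
τ = C / λ = 6.10×10^8 / 22.0 = 2.77×10^7 s.
Equilibrium anomaly ΔT_eq = F / λ = 146 / 22.0 = 6.64 K.
t = 44.5 weeks = 2.69×10^7 s, so t/τ = 0.971.
ΔT(t) = ΔT_eq (1 − e^(−t/τ)) = 6.64 × (1 − e^−0.971) = 4.12 K.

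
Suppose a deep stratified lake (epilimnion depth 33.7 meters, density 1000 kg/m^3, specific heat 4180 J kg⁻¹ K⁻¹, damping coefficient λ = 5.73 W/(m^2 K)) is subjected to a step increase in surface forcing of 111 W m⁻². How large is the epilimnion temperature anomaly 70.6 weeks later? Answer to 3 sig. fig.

16.0 K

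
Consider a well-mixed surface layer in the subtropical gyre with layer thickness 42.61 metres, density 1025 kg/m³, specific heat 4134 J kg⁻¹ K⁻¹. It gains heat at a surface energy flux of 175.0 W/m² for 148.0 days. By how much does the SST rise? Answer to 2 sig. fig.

Areal heat capacity C = ρ c_p D = 1025 × 4134 × 42.61 = 1.81×10^8 J/(m²·K).
Net heat input Q = F Δt = 175.0 × (148.0 days × 86400 s/day) = 2.24×10^9 J/m².
ΔT = Q / C = 2.24×10^9 / 1.81×10^8 = 12.4 K.

12 K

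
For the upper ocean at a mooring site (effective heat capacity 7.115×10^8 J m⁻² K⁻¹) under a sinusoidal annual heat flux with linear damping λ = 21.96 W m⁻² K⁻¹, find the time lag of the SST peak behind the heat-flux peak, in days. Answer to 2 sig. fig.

Areal heat capacity C = 7.115×10^8 J m⁻² K⁻¹ (given).
ω = 2π / 3.15×10^7 s = 1.99×10^-7 s⁻¹.
Phase lag φ = arctan(Cω/λ) = arctan(142/21.96) = 1.42 rad.
Time lag = φ / ω = 1.42 / 1.99×10^-7 = 7.11×10^6 s = 82.3 days.

82 days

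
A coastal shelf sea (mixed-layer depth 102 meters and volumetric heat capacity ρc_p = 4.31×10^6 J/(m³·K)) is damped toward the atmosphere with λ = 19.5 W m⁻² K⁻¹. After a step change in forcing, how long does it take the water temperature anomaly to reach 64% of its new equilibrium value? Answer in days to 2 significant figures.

270 days

Areal heat capacity C = ρc_p × D = 4.31×10^6 × 102 = 4.40×10^8 J/(m²·K).
τ = C / λ = 4.40×10^8 / 19.5 = 2.25×10^7 s.
Fraction reached: 1 − e^(−t/τ) = 0.64 ⇒ t = −τ ln(1 − 0.64) = τ × 1.02.
t = 2.30×10^7 s = 267 days.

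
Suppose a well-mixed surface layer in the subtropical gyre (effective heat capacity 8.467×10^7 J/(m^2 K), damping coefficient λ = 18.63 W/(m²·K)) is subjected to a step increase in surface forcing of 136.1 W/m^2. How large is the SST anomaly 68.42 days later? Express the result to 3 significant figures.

5.32 K

Areal heat capacity C = 8.467×10^7 J/(m^2 K) (given).
τ = C / λ = 8.47×10^7 / 18.63 = 4.54×10^6 s.
Equilibrium anomaly ΔT_eq = F / λ = 136.1 / 18.63 = 7.31 K.
t = 68.42 days = 5.91×10^6 s, so t/τ = 1.30.
ΔT(t) = ΔT_eq (1 − e^(−t/τ)) = 7.31 × (1 − e^−1.30) = 5.32 K.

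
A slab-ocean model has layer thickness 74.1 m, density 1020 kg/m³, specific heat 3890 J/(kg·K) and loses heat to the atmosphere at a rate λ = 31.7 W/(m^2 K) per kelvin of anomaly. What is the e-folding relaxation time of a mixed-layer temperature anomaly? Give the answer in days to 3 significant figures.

Areal heat capacity C = ρ c_p D = 1020 × 3890 × 74.1 = 2.94×10^8 J/(m^2 K).
Relaxation time τ = C / λ = 2.94×10^8 / 31.7 = 9.27×10^6 s.
In days: 9.27×10^6 s / (86400 s/day) = 107 days.

107 days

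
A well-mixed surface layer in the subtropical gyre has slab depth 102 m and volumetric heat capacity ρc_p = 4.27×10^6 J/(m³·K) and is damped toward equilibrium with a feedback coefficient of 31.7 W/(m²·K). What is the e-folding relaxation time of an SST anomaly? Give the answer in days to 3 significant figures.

159 days

Areal heat capacity C = ρc_p × D = 4.27×10^6 × 102 = 4.36×10^8 J/(m²·K).
Relaxation time τ = C / λ = 4.36×10^8 / 31.7 = 1.37×10^7 s.
In days: 1.37×10^7 s / (86400 s/day) = 159 days.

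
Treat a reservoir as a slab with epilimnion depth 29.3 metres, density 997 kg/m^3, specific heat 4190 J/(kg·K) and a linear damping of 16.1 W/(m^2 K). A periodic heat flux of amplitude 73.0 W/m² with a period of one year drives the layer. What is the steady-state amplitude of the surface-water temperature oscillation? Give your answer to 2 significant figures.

2.5 K

Areal heat capacity C = ρ c_p D = 997 × 4190 × 29.3 = 1.22×10^8 J m⁻² K⁻¹.
Angular frequency ω = 2π / T = 2π / 3.15×10^7 s = 1.99×10^-7 s⁻¹.
√((Cω)² + λ²) = √((24.4)² + 16.1²) = 29.2 W/(m²·K).
Amplitude A = F₀ / √((Cω)²+λ²) = 73.0 / 29.2 = 2.50 K.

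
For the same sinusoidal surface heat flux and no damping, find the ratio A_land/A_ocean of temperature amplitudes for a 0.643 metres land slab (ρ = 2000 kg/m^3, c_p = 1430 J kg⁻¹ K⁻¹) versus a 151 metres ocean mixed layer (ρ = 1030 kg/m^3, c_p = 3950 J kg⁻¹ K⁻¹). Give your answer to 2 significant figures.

330

C_ocean = 1030 × 3950 × 151 = 6.14×10^8 J/(m²·K).
C_land = 2000 × 1430 × 0.643 = 1.84×10^6 J/(m²·K).
Undamped amplitude ∝ 1/C, so A_land/A_ocean = C_ocean/C_land = 334.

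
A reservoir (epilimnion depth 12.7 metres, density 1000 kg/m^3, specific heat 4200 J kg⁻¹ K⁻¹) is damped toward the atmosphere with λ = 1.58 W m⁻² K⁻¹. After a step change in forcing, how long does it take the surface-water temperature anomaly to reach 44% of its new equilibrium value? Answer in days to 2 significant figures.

230 days

Areal heat capacity C = ρ c_p D = 1000 × 4200 × 12.7 = 5.33×10^7 J/(m^2 K).
τ = C / λ = 5.33×10^7 / 1.58 = 3.38×10^7 s.
Fraction reached: 1 − e^(−t/τ) = 0.44 ⇒ t = −τ ln(1 − 0.44) = τ × 0.580.
t = 1.96×10^7 s = 227 days.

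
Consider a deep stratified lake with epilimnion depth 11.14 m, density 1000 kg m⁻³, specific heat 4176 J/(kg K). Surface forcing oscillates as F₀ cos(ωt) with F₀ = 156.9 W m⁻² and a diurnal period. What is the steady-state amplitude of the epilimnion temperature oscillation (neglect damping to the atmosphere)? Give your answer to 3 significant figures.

Areal heat capacity C = ρ c_p D = 1000 × 4176 × 11.14 = 4.65×10^7 J/(m^2 K).
Angular frequency ω = 2π / T = 2π / 86400 s = 7.27×10^-5 s⁻¹.
Cω = 4.65×10^7 × 7.27×10^-5 = 3380 W/(m²·K).
Amplitude A = F₀ / (Cω) = 156.9 / 3380 = 0.0464 K.

0.0464 K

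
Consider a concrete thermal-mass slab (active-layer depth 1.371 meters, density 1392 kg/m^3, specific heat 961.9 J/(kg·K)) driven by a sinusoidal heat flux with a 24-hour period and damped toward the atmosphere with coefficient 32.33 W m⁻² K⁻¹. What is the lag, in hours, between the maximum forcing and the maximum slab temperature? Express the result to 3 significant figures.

5.09 hours

Areal heat capacity C = ρ c_p D = 1392 × 961.9 × 1.371 = 1.84×10^6 J m⁻² K⁻¹.
ω = 2π / 86400 s = 7.27×10^-5 s⁻¹.
Phase lag φ = arctan(Cω/λ) = arctan(133/32.33) = 1.33 rad.
Time lag = φ / ω = 1.33 / 7.27×10^-5 = 18300 s = 5.09 hours.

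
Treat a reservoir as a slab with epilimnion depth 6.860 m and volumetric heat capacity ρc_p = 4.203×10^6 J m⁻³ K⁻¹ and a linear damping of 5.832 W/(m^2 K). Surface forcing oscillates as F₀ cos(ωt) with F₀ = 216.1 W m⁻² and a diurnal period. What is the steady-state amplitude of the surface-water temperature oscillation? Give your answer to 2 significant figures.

Areal heat capacity C = ρc_p × D = 4.203×10^6 × 6.860 = 2.88×10^7 J/(m²·K).
Angular frequency ω = 2π / T = 2π / 86400 s = 7.27×10^-5 s⁻¹.
√((Cω)² + λ²) = √((2100)² + 5.832²) = 2100 W/(m²·K).
Amplitude A = F₀ / √((Cω)²+λ²) = 216.1 / 2100 = 0.103 K.

0.10 K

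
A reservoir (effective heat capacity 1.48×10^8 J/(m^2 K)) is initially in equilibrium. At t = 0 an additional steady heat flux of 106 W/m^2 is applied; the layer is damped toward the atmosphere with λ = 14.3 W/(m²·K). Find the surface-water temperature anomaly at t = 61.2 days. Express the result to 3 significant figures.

2.97 K

Areal heat capacity C = 1.48×10^8 J/(m^2 K) (given).
τ = C / λ = 1.48×10^8 / 14.3 = 1.03×10^7 s.
Equilibrium anomaly ΔT_eq = F / λ = 106 / 14.3 = 7.41 K.
t = 61.2 days = 5.29×10^6 s, so t/τ = 0.511.
ΔT(t) = ΔT_eq (1 − e^(−t/τ)) = 7.41 × (1 − e^−0.511) = 2.97 K.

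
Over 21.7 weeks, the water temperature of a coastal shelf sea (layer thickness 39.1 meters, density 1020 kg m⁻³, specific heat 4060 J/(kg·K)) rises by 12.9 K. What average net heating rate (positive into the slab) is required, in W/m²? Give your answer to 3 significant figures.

Areal heat capacity C = ρ c_p D = 1020 × 4060 × 39.1 = 1.62×10^8 J m⁻² K⁻¹.
Required heat per unit area: Q = C ΔT = 1.62×10^8 × 12.9 = 2.09×10^9 J/m².
Flux F = Q / Δt = 2.09×10^9 / 1.31×10^7 s = 159 W/m².

159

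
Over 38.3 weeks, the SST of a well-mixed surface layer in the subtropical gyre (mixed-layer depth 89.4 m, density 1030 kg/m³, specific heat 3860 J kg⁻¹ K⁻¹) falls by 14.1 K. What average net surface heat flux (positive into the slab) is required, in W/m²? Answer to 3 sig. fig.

-216

Areal heat capacity C = ρ c_p D = 1030 × 3860 × 89.4 = 3.55×10^8 J/(m^2 K).
Required heat per unit area: Q = C ΔT = 3.55×10^8 × -14.1 = -5.01×10^9 J/m².
Flux F = Q / Δt = -5.01×10^9 / 2.32×10^7 s = -216 W/m².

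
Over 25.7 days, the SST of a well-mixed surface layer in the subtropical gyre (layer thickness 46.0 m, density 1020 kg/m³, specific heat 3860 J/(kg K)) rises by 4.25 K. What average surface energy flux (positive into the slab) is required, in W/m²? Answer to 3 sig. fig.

347

Areal heat capacity C = ρ c_p D = 1020 × 3860 × 46.0 = 1.81×10^8 J m⁻² K⁻¹.
Required heat per unit area: Q = C ΔT = 1.81×10^8 × 4.25 = 7.70×10^8 J/m².
Flux F = Q / Δt = 7.70×10^8 / 2.22×10^6 s = 347 W/m².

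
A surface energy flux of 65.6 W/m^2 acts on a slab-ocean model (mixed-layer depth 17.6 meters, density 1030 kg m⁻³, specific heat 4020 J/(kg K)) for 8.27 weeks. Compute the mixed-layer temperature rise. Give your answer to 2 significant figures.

4.5 K

Areal heat capacity C = ρ c_p D = 1030 × 4020 × 17.6 = 7.29×10^7 J m⁻² K⁻¹.
Net heat input Q = F Δt = 65.6 × (8.27 weeks × 6.048×10^5 s/week) = 3.28×10^8 J/m².
ΔT = Q / C = 3.28×10^8 / 7.29×10^7 = 4.50 K.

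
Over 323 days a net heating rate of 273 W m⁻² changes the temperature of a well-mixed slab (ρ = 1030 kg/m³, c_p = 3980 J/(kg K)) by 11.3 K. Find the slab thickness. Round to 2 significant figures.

160 m

Heat input Q = F Δt = 273 × 2.79×10^7 s = 7.62×10^9 J/m².
Required areal heat capacity C = Q / ΔT = 6.74×10^8 J/(m²·K).
Depth D = C / (ρ c_p) = 6.74×10^8 / (1030 × 3980) = 164 m.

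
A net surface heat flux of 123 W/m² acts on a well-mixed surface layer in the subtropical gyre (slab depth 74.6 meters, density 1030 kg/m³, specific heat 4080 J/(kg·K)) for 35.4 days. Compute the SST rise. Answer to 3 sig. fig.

Areal heat capacity C = ρ c_p D = 1030 × 4080 × 74.6 = 3.13×10^8 J m⁻² K⁻¹.
Net heat input Q = F Δt = 123 × (35.4 days × 86400 s/day) = 3.76×10^8 J/m².
ΔT = Q / C = 3.76×10^8 / 3.13×10^8 = 1.20 K.

1.20 K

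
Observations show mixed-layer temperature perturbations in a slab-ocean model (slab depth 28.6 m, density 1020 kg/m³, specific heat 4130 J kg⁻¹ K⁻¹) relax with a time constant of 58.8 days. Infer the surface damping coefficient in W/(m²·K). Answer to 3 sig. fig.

23.7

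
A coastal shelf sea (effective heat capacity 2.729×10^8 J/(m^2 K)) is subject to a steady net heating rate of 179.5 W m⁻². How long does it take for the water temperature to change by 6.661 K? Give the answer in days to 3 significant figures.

Areal heat capacity C = 2.729×10^8 J/(m^2 K) (given).
Time required: Δt = C ΔT / F = 2.73×10^8 × 6.661 / 179.5 = 1.01×10^7 s.
In days: 1.01×10^7 s / (86400 s/day) = 117 days.

117 days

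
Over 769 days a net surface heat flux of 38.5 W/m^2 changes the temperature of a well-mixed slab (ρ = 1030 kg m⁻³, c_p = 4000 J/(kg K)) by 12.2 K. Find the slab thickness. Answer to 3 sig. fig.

50.9 m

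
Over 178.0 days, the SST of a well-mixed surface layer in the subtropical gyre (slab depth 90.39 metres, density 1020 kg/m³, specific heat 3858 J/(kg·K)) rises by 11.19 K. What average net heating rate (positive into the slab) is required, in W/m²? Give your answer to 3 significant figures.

259

Areal heat capacity C = ρ c_p D = 1020 × 3858 × 90.39 = 3.56×10^8 J/(m^2 K).
Required heat per unit area: Q = C ΔT = 3.56×10^8 × 11.19 = 3.98×10^9 J/m².
Flux F = Q / Δt = 3.98×10^9 / 1.54×10^7 s = 259 W/m².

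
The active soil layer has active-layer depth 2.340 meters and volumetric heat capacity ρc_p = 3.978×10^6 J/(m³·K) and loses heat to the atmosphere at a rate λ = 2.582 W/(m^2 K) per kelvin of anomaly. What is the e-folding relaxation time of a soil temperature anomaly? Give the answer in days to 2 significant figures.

42 days

Areal heat capacity C = ρc_p × D = 3.978×10^6 × 2.340 = 9.31×10^6 J m⁻² K⁻¹.
Relaxation time τ = C / λ = 9.31×10^6 / 2.582 = 3.61×10^6 s.
In days: 3.61×10^6 s / (86400 s/day) = 41.7 days.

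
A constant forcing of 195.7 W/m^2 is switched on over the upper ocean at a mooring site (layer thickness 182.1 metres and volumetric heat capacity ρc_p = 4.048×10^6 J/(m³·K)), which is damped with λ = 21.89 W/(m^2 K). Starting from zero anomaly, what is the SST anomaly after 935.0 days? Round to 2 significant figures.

8.1 K

Areal heat capacity C = ρc_p × D = 4.048×10^6 × 182.1 = 7.37×10^8 J/(m^2 K).
τ = C / λ = 7.37×10^8 / 21.89 = 3.37×10^7 s.
Equilibrium anomaly ΔT_eq = F / λ = 195.7 / 21.89 = 8.94 K.
t = 935.0 days = 8.08×10^7 s, so t/τ = 2.40.
ΔT(t) = ΔT_eq (1 − e^(−t/τ)) = 8.94 × (1 − e^−2.40) = 8.13 K.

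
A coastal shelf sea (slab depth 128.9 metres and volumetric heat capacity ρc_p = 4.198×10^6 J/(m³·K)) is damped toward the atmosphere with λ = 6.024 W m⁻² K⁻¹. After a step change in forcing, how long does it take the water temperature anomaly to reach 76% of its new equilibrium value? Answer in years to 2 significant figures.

4.1 years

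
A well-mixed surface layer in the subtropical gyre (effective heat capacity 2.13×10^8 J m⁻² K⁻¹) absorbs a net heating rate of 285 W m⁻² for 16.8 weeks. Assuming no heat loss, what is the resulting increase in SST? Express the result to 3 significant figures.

Areal heat capacity C = 2.13×10^8 J m⁻² K⁻¹ (given).
Net heat input Q = F Δt = 285 × (16.8 weeks × 6.048×10^5 s/week) = 2.90×10^9 J/m².
ΔT = Q / C = 2.90×10^9 / 2.13×10^8 = 13.6 K.

13.6 K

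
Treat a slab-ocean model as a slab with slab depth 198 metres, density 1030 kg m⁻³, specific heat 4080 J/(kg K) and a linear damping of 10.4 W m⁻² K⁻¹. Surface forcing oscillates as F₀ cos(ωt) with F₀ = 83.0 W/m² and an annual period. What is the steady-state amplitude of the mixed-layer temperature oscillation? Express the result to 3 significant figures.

0.500 K

Areal heat capacity C = ρ c_p D = 1030 × 4080 × 198 = 8.32×10^8 J/(m^2 K).
Angular frequency ω = 2π / T = 2π / 3.15×10^7 s = 1.99×10^-7 s⁻¹.
√((Cω)² + λ²) = √((166)² + 10.4²) = 166 W/(m²·K).
Amplitude A = F₀ / √((Cω)²+λ²) = 83.0 / 166 = 0.500 K.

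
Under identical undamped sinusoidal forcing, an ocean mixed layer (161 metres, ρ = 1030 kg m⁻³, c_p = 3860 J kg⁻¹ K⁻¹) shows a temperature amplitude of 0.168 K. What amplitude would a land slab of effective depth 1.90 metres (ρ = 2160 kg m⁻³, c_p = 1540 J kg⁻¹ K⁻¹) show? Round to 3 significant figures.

C_ocean = 6.40×10^8 J/(m²·K); C_land = 6.32×10^6 J/(m²·K).
A ∝ 1/C ⇒ A_land = A_ocean × C_ocean/C_land = 0.168 × 101 = 17.0 K.

17.0 K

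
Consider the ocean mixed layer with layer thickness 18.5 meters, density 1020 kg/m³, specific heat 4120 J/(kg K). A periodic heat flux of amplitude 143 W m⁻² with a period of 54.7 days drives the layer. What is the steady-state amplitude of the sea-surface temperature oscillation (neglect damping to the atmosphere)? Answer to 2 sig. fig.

Areal heat capacity C = ρ c_p D = 1020 × 4120 × 18.5 = 7.77×10^7 J m⁻² K⁻¹.
Angular frequency ω = 2π / T = 2π / 4.73×10^6 s = 1.33×10^-6 s⁻¹.
Cω = 7.77×10^7 × 1.33×10^-6 = 103 W/(m²·K).
Amplitude A = F₀ / (Cω) = 143 / 103 = 1.38 K.

1.4 K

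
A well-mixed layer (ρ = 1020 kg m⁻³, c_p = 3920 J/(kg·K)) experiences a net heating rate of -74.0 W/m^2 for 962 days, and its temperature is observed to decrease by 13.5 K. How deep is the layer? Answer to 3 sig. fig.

Heat input Q = F Δt = -74.0 × 8.31×10^7 s = -6.15×10^9 J/m².
Required areal heat capacity C = Q / ΔT = 4.56×10^8 J/(m²·K).
Depth D = C / (ρ c_p) = 4.56×10^8 / (1020 × 3920) = 114 m.

114 m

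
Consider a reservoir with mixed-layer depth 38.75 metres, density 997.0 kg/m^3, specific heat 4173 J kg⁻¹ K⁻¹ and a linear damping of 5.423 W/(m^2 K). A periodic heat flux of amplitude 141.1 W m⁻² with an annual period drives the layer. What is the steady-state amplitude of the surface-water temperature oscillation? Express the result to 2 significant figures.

4.3 K

Areal heat capacity C = ρ c_p D = 997.0 × 4173 × 38.75 = 1.61×10^8 J m⁻² K⁻¹.
Angular frequency ω = 2π / T = 2π / 3.15×10^7 s = 1.99×10^-7 s⁻¹.
√((Cω)² + λ²) = √((32.1)² + 5.423²) = 32.6 W/(m²·K).
Amplitude A = F₀ / √((Cω)²+λ²) = 141.1 / 32.6 = 4.33 K.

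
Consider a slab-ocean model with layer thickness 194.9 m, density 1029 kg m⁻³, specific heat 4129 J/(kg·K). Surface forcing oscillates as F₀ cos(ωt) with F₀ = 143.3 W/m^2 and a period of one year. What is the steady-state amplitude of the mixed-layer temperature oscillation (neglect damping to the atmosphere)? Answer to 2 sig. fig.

Areal heat capacity C = ρ c_p D = 1029 × 4129 × 194.9 = 8.28×10^8 J/(m^2 K).
Angular frequency ω = 2π / T = 2π / 3.15×10^7 s = 1.99×10^-7 s⁻¹.
Cω = 8.28×10^8 × 1.99×10^-7 = 165 W/(m²·K).
Amplitude A = F₀ / (Cω) = 143.3 / 165 = 0.869 K.

0.87 K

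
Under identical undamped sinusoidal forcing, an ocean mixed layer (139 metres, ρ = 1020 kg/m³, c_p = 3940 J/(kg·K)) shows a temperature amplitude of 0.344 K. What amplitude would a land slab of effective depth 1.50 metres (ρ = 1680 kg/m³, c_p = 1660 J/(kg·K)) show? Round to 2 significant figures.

C_ocean = 5.59×10^8 J/(m²·K); C_land = 4.18×10^6 J/(m²·K).
A ∝ 1/C ⇒ A_land = A_ocean × C_ocean/C_land = 0.344 × 134 = 45.9 K.

46 K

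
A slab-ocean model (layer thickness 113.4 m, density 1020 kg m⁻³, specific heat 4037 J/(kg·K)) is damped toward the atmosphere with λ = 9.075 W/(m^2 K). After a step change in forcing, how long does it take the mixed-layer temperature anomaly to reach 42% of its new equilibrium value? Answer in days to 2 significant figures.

Areal heat capacity C = ρ c_p D = 1020 × 4037 × 113.4 = 4.67×10^8 J/(m^2 K).
τ = C / λ = 4.67×10^8 / 9.075 = 5.15×10^7 s.
Fraction reached: 1 − e^(−t/τ) = 0.42 ⇒ t = −τ ln(1 − 0.42) = τ × 0.545.
t = 2.80×10^7 s = 324 days.

320 days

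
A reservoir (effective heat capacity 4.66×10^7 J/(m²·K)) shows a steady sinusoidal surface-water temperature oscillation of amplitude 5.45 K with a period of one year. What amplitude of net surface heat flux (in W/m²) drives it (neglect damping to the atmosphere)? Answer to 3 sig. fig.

Areal heat capacity C = 4.66×10^7 J/(m²·K) (given).
ω = 2π / 3.15×10^7 s = 1.99×10^-7 s⁻¹.
Cω = 4.66×10^7 × 1.99×10^-7 = 9.28 W/(m²·K).
F₀ = A × Cω = 5.45 × 9.28 = 50.6 W/m².

50.6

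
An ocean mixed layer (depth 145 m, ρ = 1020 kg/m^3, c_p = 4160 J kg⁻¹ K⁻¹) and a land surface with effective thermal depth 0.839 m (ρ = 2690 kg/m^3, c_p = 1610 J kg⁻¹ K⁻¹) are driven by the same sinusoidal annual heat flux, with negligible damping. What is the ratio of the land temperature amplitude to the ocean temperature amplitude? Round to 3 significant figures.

C_ocean = 1020 × 4160 × 145 = 6.15×10^8 J/(m²·K).
C_land = 2690 × 1610 × 0.839 = 3.63×10^6 J/(m²·K).
Undamped amplitude ∝ 1/C, so A_land/A_ocean = C_ocean/C_land = 169.

169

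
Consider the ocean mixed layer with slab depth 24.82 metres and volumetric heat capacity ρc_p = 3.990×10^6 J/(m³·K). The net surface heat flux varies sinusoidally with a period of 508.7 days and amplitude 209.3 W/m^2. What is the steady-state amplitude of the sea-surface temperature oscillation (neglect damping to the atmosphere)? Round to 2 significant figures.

Areal heat capacity C = ρc_p × D = 3.990×10^6 × 24.82 = 9.90×10^7 J/(m^2 K).
Angular frequency ω = 2π / T = 2π / 4.40×10^7 s = 1.43×10^-7 s⁻¹.
Cω = 9.90×10^7 × 1.43×10^-7 = 14.2 W/(m²·K).
Amplitude A = F₀ / (Cω) = 209.3 / 14.2 = 14.8 K.

15 K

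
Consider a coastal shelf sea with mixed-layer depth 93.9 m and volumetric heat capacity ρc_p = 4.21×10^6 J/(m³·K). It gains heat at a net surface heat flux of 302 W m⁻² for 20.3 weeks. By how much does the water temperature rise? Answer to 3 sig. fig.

Areal heat capacity C = ρc_p × D = 4.21×10^6 × 93.9 = 3.95×10^8 J/(m²·K).
Net heat input Q = F Δt = 302 × (20.3 weeks × 6.048×10^5 s/week) = 3.71×10^9 J/m².
ΔT = Q / C = 3.71×10^9 / 3.95×10^8 = 9.38 K.

9.38 K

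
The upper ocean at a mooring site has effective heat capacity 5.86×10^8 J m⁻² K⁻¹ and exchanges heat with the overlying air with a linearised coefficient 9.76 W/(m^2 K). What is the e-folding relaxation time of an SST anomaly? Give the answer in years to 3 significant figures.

Areal heat capacity C = 5.86×10^8 J m⁻² K⁻¹ (given).
Relaxation time τ = C / λ = 5.86×10^8 / 9.76 = 6.00×10^7 s.
In years: 6.00×10^7 s / (3.156×10^7 s/year) = 1.90 years.

1.90 years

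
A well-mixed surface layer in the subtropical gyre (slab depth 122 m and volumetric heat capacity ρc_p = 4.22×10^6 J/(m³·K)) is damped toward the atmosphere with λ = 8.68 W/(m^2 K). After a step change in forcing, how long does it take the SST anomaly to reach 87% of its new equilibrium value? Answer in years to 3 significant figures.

3.83 years

Areal heat capacity C = ρc_p × D = 4.22×10^6 × 122 = 5.15×10^8 J m⁻² K⁻¹.
τ = C / λ = 5.15×10^8 / 8.68 = 5.93×10^7 s.
Fraction reached: 1 − e^(−t/τ) = 0.87 ⇒ t = −τ ln(1 − 0.87) = τ × 2.04.
t = 1.21×10^8 s = 3.83 years.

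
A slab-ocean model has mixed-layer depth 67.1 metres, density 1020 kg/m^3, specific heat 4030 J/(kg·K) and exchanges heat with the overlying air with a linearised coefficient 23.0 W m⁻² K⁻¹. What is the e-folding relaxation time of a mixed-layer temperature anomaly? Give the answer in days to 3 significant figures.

Areal heat capacity C = ρ c_p D = 1020 × 4030 × 67.1 = 2.76×10^8 J m⁻² K⁻¹.
Relaxation time τ = C / λ = 2.76×10^8 / 23.0 = 1.20×10^7 s.
In days: 1.20×10^7 s / (86400 s/day) = 139 days.

139 days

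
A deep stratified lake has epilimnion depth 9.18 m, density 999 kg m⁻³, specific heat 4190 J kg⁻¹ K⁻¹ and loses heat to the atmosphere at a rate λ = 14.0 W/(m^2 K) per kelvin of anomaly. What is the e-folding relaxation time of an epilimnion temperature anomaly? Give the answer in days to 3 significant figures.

31.8 days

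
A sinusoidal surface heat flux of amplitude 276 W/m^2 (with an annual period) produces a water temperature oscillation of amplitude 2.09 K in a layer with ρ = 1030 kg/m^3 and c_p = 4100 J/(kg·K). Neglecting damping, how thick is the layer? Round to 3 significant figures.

157 m

ω = 2π / 3.15×10^7 s = 1.99×10^-7 s⁻¹.
Required C = F₀ / (A ω) = 276 / (2.09 × 1.99×10^-7) = 6.63×10^8 J/(m²·K).
D = C / (ρ c_p) = 6.63×10^8 / (1030 × 4100) = 157 m.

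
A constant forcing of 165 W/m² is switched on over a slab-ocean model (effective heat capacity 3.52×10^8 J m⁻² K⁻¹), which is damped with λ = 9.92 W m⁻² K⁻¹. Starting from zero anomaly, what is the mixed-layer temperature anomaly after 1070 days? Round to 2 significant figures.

15 K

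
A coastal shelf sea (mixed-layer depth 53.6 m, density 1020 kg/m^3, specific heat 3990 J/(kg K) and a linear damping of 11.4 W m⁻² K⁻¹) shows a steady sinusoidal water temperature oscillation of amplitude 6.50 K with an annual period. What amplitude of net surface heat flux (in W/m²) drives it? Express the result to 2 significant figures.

290

Areal heat capacity C = ρ c_p D = 1020 × 3990 × 53.6 = 2.18×10^8 J/(m^2 K).
ω = 2π / 3.15×10^7 s = 1.99×10^-7 s⁻¹.
√((Cω)² + λ²) = √((43.5)² + 11.4²) = 44.9 W/(m²·K).
F₀ = A × √((Cω)²+λ²) = 6.50 × 44.9 = 292 W/m².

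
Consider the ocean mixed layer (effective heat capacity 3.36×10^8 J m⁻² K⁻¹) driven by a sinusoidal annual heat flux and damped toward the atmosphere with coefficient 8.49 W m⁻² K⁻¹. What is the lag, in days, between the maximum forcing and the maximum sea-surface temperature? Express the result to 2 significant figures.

Areal heat capacity C = 3.36×10^8 J m⁻² K⁻¹ (given).
ω = 2π / 3.15×10^7 s = 1.99×10^-7 s⁻¹.
Phase lag φ = arctan(Cω/λ) = arctan(66.9/8.49) = 1.44 rad.
Time lag = φ / ω = 1.44 / 1.99×10^-7 = 7.25×10^6 s = 83.9 days.

84 days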